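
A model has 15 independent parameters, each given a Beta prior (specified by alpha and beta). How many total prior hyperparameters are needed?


Each Beta prior needs 2 hyperparameters (alpha and beta).
Total = 2 * 15 = 30

30


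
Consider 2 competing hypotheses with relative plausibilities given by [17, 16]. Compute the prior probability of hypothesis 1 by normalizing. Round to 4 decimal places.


Sum of weights = 17 + 16 = 33
Normalized prior for H1 = 17 / 33
= 0.5152

0.5152


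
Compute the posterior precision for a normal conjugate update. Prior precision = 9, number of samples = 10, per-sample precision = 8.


tau_post = tau_0 + n * tau
= 9 + 10 * 8 = 89

89


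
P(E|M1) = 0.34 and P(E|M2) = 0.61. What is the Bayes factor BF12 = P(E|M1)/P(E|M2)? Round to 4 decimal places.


Bayes factor BF12 = P(E|M1) / P(E|M2)
= 0.34 / 0.61
= 0.5574

0.5574


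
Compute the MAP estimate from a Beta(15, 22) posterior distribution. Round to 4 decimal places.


MAP = mode of Beta distribution
= (alpha - 1)/(alpha + beta - 2)
= (15-1)/(15+22-2)
= 14/35 = 0.4

0.4


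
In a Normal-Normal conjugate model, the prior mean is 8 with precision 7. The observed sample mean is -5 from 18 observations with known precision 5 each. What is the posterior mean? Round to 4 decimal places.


Posterior precision = tau0 + n*tau = 7 + 18*5 = 97
Posterior mean = (tau0*mu0 + n*tau*xbar) / posterior_precision
= (7*8 + 18*5*-5) / 97
= -394 / 97 = -4.0619

-4.0619


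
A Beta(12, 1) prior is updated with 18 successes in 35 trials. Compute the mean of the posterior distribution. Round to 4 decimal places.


After update: Beta(30, 18)
Mean = 30 / (30 + 18) = 30 / 48
= 0.625

0.625


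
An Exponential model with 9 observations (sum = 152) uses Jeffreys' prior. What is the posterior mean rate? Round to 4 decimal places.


Posterior Gamma(9, 152)
E[lambda] = 9/152 = 0.0592

0.0592


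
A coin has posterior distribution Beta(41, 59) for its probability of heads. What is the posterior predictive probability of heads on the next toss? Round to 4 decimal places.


Posterior predictive = E[theta] = alpha/(alpha+beta)
= 41/100
= 0.41

0.41


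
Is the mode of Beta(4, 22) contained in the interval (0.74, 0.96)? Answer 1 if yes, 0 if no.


Mode = (a-1)/(a+b-2) = 3/24 = 0.125
Interval: (0.74, 0.96)
Contains mode? 0

0


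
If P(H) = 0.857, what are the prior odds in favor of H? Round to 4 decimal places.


Prior odds = P(H) / (1 - P(H))
= 0.857 / 0.143
= 5.993

5.993


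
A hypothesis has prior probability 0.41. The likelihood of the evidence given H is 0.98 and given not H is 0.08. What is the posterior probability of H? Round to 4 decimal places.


Using Bayes' theorem:
P(E) = 0.41 * 0.98 + 0.59 * 0.08
P(E) = 0.449
P(H|E) = (0.41 * 0.98) / 0.449 = 0.8949

0.8949


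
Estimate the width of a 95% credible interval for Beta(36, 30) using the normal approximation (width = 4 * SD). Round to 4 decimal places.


For Beta(a,b): Var = ab/((a+b)^2(a+b+1))
Var = 0.0037, SD = 0.0608
Approximate 95% CI width = 4 * 0.0608 = 0.2433

0.2433


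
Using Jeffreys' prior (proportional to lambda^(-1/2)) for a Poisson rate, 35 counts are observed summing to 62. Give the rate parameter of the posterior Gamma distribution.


Conjugate update: Gamma(prior_shape + S, prior_rate + n).
Prior shape = 0.5, prior rate = 0.
Posterior rate = 0 + n = 35

35.0


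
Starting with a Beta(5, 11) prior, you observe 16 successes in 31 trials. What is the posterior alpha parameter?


For a Beta-Binomial conjugate model:
Posterior alpha = prior alpha + number of successes
= 5 + 16 = 21

21


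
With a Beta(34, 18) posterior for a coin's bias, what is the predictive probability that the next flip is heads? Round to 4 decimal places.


The predictive probability equals the posterior mean.
P(next = heads) = alpha / (alpha + beta)
= 34 / 52 = 0.6538

0.6538


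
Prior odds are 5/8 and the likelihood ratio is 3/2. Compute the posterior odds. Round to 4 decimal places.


Posterior odds = prior odds * likelihood ratio
= (5/8) * (3/2)
= 15 / 16
= 0.9375

0.9375


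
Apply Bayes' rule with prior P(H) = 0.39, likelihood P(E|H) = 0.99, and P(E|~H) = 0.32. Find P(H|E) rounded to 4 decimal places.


Step 1: Compute marginal P(E) = P(E|H)P(H) + P(E|~H)P(~H)
= 0.99*0.39 + 0.32*0.61 = 0.5813
Step 2: P(H|E) = P(E|H)P(H)/P(E) = 0.3861/0.5813
= 0.6642

0.6642


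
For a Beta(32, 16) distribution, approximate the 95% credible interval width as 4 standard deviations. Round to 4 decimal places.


Variance of Beta(a,b) = ab / ((a+b)^2 * (a+b+1))
= 32*16 / ((48)^2 * 49)
= 0.0045
SD = sqrt(0.0045) = 0.0673
Width = 4 * SD = 0.2694

0.2694


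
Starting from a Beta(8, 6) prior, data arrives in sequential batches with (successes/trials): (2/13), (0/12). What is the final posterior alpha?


In sequential Bayesian updating, we sum all successes.
Total successes = 2
Final alpha = 8 + 2 = 10

10


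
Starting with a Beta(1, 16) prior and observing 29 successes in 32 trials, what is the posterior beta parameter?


Posterior beta = prior beta + failures
Failures = 32 - 29 = 3
beta_post = 16 + 3 = 19

19


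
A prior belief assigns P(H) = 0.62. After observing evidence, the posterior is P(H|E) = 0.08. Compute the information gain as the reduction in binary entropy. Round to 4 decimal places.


H(prior) = -0.62*log2(0.62) - 0.38*log2(0.38)
= 0.958
H(post) = -0.08*log2(0.08) - 0.92*log2(0.92)
= 0.4022
IG = 0.958 - 0.4022 = 0.5559

0.5559


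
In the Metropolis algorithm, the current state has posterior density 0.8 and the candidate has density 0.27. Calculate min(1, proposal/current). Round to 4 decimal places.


Ratio = 0.27/0.8 = 0.3375
Acceptance probability = min(1, 0.3375)
= 0.3375

0.3375


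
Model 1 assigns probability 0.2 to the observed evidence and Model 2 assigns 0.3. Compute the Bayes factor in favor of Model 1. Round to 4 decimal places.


BF = P(data|M1) / P(data|M2)
= 0.2 / 0.3 = 0.6667

0.6667


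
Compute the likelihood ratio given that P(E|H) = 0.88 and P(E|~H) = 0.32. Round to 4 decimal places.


LR = P(E|H) / P(E|~H)
= 0.88 / 0.32 = 2.75

2.75


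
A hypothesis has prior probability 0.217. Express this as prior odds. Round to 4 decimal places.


Odds = P(H) / P(not H) = 0.217 / 0.783
= 0.2771

0.2771


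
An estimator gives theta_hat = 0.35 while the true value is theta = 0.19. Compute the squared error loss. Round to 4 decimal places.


The squared error loss is (theta_hat - theta)^2
= (0.35 - 0.19)^2
= (0.16)^2 = 0.0256

0.0256


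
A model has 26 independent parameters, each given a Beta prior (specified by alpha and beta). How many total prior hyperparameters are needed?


Each Beta prior needs 2 hyperparameters (alpha and beta).
Total = 2 * 26 = 52

52


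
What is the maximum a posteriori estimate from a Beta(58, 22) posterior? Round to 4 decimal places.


The MAP estimate equals the mode of the distribution.
Mode of Beta(a,b) = (a-1)/(a+b-2)
= 57/78
= 0.7308

0.7308


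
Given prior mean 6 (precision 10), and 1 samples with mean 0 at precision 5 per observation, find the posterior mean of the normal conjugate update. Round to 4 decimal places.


The posterior mean is a precision-weighted average of prior and data.
Post. prec. = 10 + 5 = 15
Post. mean = (60 + 0)/15 = 60/15 = 4.0

4.0


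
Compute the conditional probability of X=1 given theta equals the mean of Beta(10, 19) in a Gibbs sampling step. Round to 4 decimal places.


Mean of Beta(10, 19) = 0.3448
P(X=1 | theta=0.3448) = 0.3448

0.3448


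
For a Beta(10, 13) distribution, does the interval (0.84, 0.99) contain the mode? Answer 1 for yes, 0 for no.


Mode of Beta(a,b) = (a-1)/(a+b-2)
= (10-1)/(10+13-2) = 0.4286
Check: 0.84 <= 0.4286 <= 0.99?
Result: 0

0


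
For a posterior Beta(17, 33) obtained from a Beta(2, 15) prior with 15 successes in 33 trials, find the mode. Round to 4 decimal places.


Mode = (alpha - 1) / (alpha + beta - 2)
= 16 / 48
= 0.3333

0.3333


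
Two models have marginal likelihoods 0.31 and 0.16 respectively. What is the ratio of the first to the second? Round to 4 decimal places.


Evidence ratio = 0.31 / 0.16
= 1.9375

1.9375


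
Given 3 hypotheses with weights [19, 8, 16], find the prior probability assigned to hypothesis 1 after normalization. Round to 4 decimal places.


To normalize, divide each weight by the sum of all weights.
Sum = 43
Prior(H1) = 19/43 = 0.4419

0.4419


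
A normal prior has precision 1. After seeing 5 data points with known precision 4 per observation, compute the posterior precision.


In the conjugate normal model, precisions add:
tau_posterior = tau_prior + n * tau_data
= 1 + 5*4 = 21

21


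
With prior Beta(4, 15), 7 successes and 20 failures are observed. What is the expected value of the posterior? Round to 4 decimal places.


Posterior = Beta(11, 35)
E[theta] = alpha/(alpha+beta)
= 11/46 = 0.2391

0.2391


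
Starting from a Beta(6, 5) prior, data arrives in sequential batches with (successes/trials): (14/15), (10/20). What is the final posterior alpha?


In sequential Bayesian updating, we sum all successes.
Total successes = 24
Final alpha = 6 + 24 = 30

30


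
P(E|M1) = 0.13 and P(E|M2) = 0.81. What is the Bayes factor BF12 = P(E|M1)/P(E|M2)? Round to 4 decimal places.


Bayes factor BF12 = P(E|M1) / P(E|M2)
= 0.13 / 0.81
= 0.1605

0.1605


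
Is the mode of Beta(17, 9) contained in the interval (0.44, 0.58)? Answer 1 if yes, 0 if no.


Mode = (a-1)/(a+b-2) = 16/24 = 0.6667
Interval: (0.44, 0.58)
Contains mode? 0

0


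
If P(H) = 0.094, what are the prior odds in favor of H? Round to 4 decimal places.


Prior odds = P(H) / (1 - P(H))
= 0.094 / 0.906
= 0.1038

0.1038


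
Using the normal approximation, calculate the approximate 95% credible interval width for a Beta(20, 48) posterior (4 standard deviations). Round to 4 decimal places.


Var(Beta) = 20*48/(68^2 * 69) = 0.003
SD = 0.0549
Width ~ 4*SD = 0.2194

0.2194


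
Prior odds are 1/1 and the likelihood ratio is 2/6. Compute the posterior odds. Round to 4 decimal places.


Posterior odds = prior odds * likelihood ratio
= (1/1) * (2/6)
= 2 / 6
= 0.3333

0.3333


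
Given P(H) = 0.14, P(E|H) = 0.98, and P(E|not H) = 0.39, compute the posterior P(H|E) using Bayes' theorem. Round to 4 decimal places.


By Bayes' theorem: P(H|E) = P(E|H)*P(H) / P(E)
P(E) = P(E|H)*P(H) + P(E|not H)*P(not H)
P(E) = 0.98*0.14 + 0.39*0.86 = 0.4726
P(H|E) = 0.98*0.14 / 0.4726 = 0.2903

0.2903


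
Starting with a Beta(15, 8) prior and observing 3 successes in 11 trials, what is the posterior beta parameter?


Posterior beta = prior beta + failures
Failures = 11 - 3 = 8
beta_post = 8 + 8 = 16

16


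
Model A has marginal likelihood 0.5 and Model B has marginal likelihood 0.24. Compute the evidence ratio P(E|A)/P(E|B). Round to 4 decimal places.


Evidence ratio = P(E|A) / P(E|B)
= 0.5 / 0.24
= 2.0833

2.0833


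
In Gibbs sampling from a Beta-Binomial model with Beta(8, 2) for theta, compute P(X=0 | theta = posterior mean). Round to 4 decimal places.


Posterior mean = alpha/(alpha+beta) = 8/10 = 0.8
P(X=0|theta=mean) = 1 - theta = 0.2

0.2


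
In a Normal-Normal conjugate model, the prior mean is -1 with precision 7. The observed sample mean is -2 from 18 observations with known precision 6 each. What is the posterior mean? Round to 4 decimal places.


Posterior precision = tau0 + n*tau = 7 + 18*6 = 115
Posterior mean = (tau0*mu0 + n*tau*xbar) / posterior_precision
= (7*-1 + 18*6*-2) / 115
= -223 / 115 = -1.9391

-1.9391


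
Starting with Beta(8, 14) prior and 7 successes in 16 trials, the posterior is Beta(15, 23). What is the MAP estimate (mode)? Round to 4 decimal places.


The mode of Beta(a, b) when a > 1 and b > 1 is (a-1)/(a+b-2)
= (15 - 1) / (15 + 23 - 2)
= 14 / 36
= 0.3889

0.3889


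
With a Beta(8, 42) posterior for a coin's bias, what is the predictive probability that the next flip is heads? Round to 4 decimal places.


The predictive probability equals the posterior mean.
P(next = heads) = alpha / (alpha + beta)
= 8 / 50 = 0.16

0.16


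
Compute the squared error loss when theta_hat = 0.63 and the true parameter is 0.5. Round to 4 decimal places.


L = (theta_hat - theta_true)^2
= (0.63 - 0.5)^2
= 0.13^2 = 0.0169

0.0169


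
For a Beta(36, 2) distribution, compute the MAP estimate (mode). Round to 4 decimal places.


MAP = mode = (a-1)/(a+b-2)
= (36-1)/(36+2-2)
= 35/36 = 0.9722

0.9722


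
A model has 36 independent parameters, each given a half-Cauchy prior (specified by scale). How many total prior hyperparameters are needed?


Each half-Cauchy prior needs 1 hyperparameter (scale).
Total = 1 * 36 = 36

36


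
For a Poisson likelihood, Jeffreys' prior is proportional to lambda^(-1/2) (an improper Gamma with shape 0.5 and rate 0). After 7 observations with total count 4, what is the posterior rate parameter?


Jeffreys' prior for Poisson is proportional to lambda^(-1/2).
Posterior is Gamma(0.5 + S, 0 + n) = Gamma(0.5 + 4, 7).
Posterior rate = 0 + n = 7

7.0


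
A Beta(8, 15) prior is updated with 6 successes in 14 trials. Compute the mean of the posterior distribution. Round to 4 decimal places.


After update: Beta(14, 23)
Mean = 14 / (14 + 23) = 14 / 37
= 0.3784

0.3784


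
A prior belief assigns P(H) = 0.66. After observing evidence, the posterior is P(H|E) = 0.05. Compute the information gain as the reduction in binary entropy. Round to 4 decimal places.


H(prior) = -0.66*log2(0.66) - 0.34*log2(0.34)
= 0.9248
H(post) = -0.05*log2(0.05) - 0.95*log2(0.95)
= 0.2864
IG = 0.9248 - 0.2864 = 0.6384

0.6384


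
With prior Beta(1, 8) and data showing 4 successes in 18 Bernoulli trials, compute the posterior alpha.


Conjugate update: alpha_posterior = alpha_prior + k
= 1 + 4 = 5

5


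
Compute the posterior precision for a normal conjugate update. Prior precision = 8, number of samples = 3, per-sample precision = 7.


tau_post = tau_0 + n * tau
= 8 + 3 * 7 = 29

29


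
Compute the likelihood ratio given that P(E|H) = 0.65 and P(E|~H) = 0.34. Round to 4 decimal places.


LR = P(E|H) / P(E|~H)
= 0.65 / 0.34 = 1.9118

1.9118


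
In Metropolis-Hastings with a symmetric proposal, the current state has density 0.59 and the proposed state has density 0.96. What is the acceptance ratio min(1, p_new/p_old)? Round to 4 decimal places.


Ratio = p_new / p_old = 0.96 / 0.59 = 1.6271
Acceptance = min(1, 1.6271) = 1.0

1.0


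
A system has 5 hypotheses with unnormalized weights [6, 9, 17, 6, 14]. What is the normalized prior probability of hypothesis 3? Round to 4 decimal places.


The normalized prior is the weight divided by the total.
Total weight = 52
P(H3) = 17 / 52 = 0.3269

0.3269


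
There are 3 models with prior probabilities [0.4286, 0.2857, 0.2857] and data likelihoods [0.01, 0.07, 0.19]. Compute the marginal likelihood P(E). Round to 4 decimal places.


P(E) = sum over models of P(M_i) * P(E|M_i)
= 0.4286*0.01 + 0.2857*0.07 + 0.2857*0.19
= 0.0786

0.0786


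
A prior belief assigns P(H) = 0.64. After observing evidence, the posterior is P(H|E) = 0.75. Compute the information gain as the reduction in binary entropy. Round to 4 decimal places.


H(prior) = -0.64*log2(0.64) - 0.36*log2(0.36)
= 0.9427
H(post) = -0.75*log2(0.75) - 0.25*log2(0.25)
= 0.8113
IG = 0.9427 - 0.8113 = 0.1314

0.1314


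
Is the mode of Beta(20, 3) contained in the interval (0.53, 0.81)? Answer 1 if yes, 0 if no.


Mode = (a-1)/(a+b-2) = 19/21 = 0.9048
Interval: (0.53, 0.81)
Contains mode? 0

0


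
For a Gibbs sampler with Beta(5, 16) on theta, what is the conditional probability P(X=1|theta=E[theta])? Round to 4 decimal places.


E[theta] = 5/(5+16) = 0.2381
P(X=1|theta) = theta = 0.2381

0.2381


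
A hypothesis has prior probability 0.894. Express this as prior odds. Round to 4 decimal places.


Odds = P(H) / P(not H) = 0.894 / 0.106
= 8.434

8.434


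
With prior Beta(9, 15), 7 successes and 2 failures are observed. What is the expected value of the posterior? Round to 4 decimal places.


Posterior = Beta(16, 17)
E[theta] = alpha/(alpha+beta)
= 16/33 = 0.4848

0.4848


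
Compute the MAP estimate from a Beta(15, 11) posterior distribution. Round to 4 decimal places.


MAP = mode of Beta distribution
= (alpha - 1)/(alpha + beta - 2)
= (15-1)/(15+11-2)
= 14/24 = 0.5833

0.5833


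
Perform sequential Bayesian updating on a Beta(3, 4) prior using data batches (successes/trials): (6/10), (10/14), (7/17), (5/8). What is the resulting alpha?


Accumulate successes: 28
Posterior alpha = prior alpha + sum of successes
= 3 + 28 = 31

31


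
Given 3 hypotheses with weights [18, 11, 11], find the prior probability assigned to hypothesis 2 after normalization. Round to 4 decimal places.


To normalize, divide each weight by the sum of all weights.
Sum = 40
Prior(H2) = 11/40 = 0.275

0.275


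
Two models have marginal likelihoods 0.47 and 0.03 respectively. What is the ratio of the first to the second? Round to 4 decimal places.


Evidence ratio = 0.47 / 0.03
= 15.6667

15.6667


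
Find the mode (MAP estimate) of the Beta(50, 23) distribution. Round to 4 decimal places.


For Beta(a,b) with a,b > 1:
Mode = (a-1)/(a+b-2) = (50-1)/(73-2)
= 49/71 = 0.6901

0.6901


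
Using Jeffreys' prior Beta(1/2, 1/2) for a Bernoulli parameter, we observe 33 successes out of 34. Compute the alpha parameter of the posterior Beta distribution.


Conjugate update: Beta(0.5 + k, 0.5 + n - k).
k = 33, n - k = 1
Posterior alpha = 0.5 + k = 0.5 + 33 = 33.5

33.5


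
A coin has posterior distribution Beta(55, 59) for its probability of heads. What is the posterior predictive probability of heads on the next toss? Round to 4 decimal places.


Posterior predictive = E[theta] = alpha/(alpha+beta)
= 55/114
= 0.4825

0.4825


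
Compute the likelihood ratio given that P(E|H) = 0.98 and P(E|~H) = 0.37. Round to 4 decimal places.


LR = P(E|H) / P(E|~H)
= 0.98 / 0.37 = 2.6486

2.6486


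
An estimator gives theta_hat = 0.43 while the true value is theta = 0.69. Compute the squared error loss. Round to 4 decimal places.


The squared error loss is (theta_hat - theta)^2
= (0.43 - 0.69)^2
= (-0.26)^2 = 0.0676

0.0676


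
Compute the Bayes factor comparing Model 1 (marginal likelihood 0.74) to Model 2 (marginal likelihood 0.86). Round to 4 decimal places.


BF12 = marginal likelihood of M1 / marginal likelihood of M2
= 0.74/0.86
= 0.8605

0.8605


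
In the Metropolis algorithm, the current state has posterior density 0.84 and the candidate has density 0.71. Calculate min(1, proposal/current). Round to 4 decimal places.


Ratio = 0.71/0.84 = 0.8452
Acceptance probability = min(1, 0.8452)
= 0.8452

0.8452


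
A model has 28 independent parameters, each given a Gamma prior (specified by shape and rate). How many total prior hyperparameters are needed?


Each Gamma prior needs 2 hyperparameters (shape and rate).
Total = 2 * 28 = 56

56


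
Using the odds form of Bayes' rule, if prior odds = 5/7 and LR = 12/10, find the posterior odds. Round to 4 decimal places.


Bayes' rule in odds form: posterior odds = prior odds * LR
= (5 * 12) / (7 * 10)
= 60/70 = 0.8571

0.8571


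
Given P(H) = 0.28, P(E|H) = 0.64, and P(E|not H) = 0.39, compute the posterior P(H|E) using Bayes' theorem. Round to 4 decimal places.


By Bayes' theorem: P(H|E) = P(E|H)*P(H) / P(E)
P(E) = P(E|H)*P(H) + P(E|not H)*P(not H)
P(E) = 0.64*0.28 + 0.39*0.72 = 0.46
P(H|E) = 0.64*0.28 / 0.46 = 0.3896

0.3896


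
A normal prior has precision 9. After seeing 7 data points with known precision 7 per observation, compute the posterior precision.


In the conjugate normal model, precisions add:
tau_posterior = tau_prior + n * tau_data
= 9 + 7*7 = 58

58


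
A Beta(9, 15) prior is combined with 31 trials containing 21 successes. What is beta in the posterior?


In conjugate updating:
beta_posterior = beta_prior + (n - k)
= 15 + (31 - 21)
= 15 + 10 = 25

25


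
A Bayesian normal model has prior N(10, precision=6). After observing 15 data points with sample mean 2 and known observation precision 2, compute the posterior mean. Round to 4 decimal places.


Posterior mean = (prior_precision * prior_mean + n * data_precision * data_mean) / (prior_precision + n * data_precision)
Numerator = 6*10 + 15*2*2 = 120
Denominator = 6 + 15*2 = 36
Posterior mean = 3.3333

3.3333


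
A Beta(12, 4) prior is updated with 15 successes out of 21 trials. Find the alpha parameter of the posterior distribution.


In the Beta-Binomial conjugate update:
alpha_post = alpha_prior + successes
= 12 + 15
= 27

27


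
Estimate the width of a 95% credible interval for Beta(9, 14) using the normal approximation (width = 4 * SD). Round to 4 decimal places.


For Beta(a,b): Var = ab/((a+b)^2(a+b+1))
Var = 0.0099, SD = 0.0996
Approximate 95% CI width = 4 * 0.0996 = 0.3985

0.3985


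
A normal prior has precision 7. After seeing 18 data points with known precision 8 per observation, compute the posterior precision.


In the conjugate normal model, precisions add:
tau_posterior = tau_prior + n * tau_data
= 7 + 18*8 = 151

151


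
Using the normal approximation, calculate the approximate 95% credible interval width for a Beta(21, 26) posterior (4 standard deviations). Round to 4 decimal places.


Var(Beta) = 21*26/(47^2 * 48) = 0.0051
SD = 0.0718
Width ~ 4*SD = 0.287

0.287


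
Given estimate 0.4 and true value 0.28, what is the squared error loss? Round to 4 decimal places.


Squared error = (estimate - true)^2
Difference = 0.12
Loss = 0.12^2 = 0.0144

0.0144


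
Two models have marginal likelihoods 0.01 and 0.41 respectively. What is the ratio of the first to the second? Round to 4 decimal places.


Evidence ratio = 0.01 / 0.41
= 0.0244

0.0244


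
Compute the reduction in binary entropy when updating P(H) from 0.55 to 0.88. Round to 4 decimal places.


H_before = -p*log2(p) - (1-p)*log2(1-p) for p=0.55: 0.9928
H_after for p=0.88: 0.5294
Reduction = 0.9928 - 0.5294 = 0.4634

0.4634


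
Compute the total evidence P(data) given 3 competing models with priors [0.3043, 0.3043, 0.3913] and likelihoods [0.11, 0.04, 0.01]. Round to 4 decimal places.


Marginal likelihood = sum P(model_i) * P(data|model_i)
Model 1: 0.3043 * 0.11 = 0.0335
Model 2: 0.3043 * 0.04 = 0.0122
Model 3: 0.3913 * 0.01 = 0.0039
Total = 0.0496

0.0496


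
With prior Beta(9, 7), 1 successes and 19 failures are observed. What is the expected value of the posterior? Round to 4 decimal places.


Posterior = Beta(10, 26)
E[theta] = alpha/(alpha+beta)
= 10/36 = 0.2778

0.2778


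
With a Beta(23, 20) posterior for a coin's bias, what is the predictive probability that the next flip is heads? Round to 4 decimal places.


The predictive probability equals the posterior mean.
P(next = heads) = alpha / (alpha + beta)
= 23 / 43 = 0.5349

0.5349


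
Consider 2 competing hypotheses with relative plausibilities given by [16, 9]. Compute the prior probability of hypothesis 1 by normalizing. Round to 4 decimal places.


Sum of weights = 16 + 9 = 25
Normalized prior for H1 = 16 / 25
= 0.64

0.64


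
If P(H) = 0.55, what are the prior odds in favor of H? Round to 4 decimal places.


Prior odds = P(H) / (1 - P(H))
= 0.55 / 0.45
= 1.2222

1.2222


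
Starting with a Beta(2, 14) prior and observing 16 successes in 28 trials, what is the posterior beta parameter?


Posterior beta = prior beta + failures
Failures = 28 - 16 = 12
beta_post = 14 + 12 = 26

26


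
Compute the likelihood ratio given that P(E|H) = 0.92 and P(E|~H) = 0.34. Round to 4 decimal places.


LR = P(E|H) / P(E|~H)
= 0.92 / 0.34 = 2.7059

2.7059


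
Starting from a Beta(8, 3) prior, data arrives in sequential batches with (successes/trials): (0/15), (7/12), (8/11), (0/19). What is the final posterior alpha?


In sequential Bayesian updating, we sum all successes.
Total successes = 15
Final alpha = 8 + 15 = 23

23


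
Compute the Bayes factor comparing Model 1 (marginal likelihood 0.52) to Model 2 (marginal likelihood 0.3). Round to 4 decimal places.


BF12 = marginal likelihood of M1 / marginal likelihood of M2
= 0.52/0.3
= 1.7333

1.7333


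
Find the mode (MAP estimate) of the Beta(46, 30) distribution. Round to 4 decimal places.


For Beta(a,b) with a,b > 1:
Mode = (a-1)/(a+b-2) = (46-1)/(76-2)
= 45/74 = 0.6081

0.6081


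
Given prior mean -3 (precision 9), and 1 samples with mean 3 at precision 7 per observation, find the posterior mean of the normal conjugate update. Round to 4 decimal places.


The posterior mean is a precision-weighted average of prior and data.
Post. prec. = 9 + 7 = 16
Post. mean = (-27 + 21)/16 = -6/16 = -0.375

-0.375


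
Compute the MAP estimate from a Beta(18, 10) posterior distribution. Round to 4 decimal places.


MAP = mode of Beta distribution
= (alpha - 1)/(alpha + beta - 2)
= (18-1)/(18+10-2)
= 17/26 = 0.6538

0.6538


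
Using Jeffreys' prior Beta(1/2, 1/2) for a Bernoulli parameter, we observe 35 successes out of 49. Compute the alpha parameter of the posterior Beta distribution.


Conjugate update: Beta(0.5 + k, 0.5 + n - k).
k = 35, n - k = 14
Posterior alpha = 0.5 + k = 0.5 + 35 = 35.5

35.5


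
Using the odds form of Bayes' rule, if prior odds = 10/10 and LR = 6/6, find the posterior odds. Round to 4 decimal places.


Bayes' rule in odds form: posterior odds = prior odds * LR
= (10 * 6) / (10 * 6)
= 60/60 = 1.0

1.0


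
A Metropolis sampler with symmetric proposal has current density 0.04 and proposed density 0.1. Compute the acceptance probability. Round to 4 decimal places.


For symmetric proposals, acceptance = min(1, pi(x*)/pi(x))
= min(1, 0.1/0.04)
= min(1, 2.5) = 1.0

1.0


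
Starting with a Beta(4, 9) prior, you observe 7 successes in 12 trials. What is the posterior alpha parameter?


For a Beta-Binomial conjugate model:
Posterior alpha = prior alpha + number of successes
= 4 + 7 = 11

11


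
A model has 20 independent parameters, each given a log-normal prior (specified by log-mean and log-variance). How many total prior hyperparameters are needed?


Each log-normal prior needs 2 hyperparameters (log-mean and log-variance).
Total = 2 * 20 = 40

40


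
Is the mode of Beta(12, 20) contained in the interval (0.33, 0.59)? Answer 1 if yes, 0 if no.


Mode = (a-1)/(a+b-2) = 11/30 = 0.3667
Interval: (0.33, 0.59)
Contains mode? 1

1


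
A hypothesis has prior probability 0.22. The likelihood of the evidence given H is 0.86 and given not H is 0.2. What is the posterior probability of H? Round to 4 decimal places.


Using Bayes' theorem:
P(E) = 0.22 * 0.86 + 0.78 * 0.2
P(E) = 0.3452
P(H|E) = (0.22 * 0.86) / 0.3452 = 0.5481

0.5481


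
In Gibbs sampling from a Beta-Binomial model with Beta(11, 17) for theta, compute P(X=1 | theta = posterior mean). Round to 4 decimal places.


Posterior mean = alpha/(alpha+beta) = 11/28 = 0.3929
P(X=1|theta=mean) = theta = 0.3929

0.3929


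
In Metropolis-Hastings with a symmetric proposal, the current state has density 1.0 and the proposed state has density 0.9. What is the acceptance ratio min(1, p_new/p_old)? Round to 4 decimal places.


Ratio = p_new / p_old = 0.9 / 1.0 = 0.9
Acceptance = min(1, 0.9) = 0.9

0.9


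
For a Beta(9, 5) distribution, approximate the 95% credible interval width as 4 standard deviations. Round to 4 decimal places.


Variance of Beta(a,b) = ab / ((a+b)^2 * (a+b+1))
= 9*5 / ((14)^2 * 15)
= 0.0153
SD = sqrt(0.0153) = 0.1237
Width = 4 * SD = 0.4949

0.4949


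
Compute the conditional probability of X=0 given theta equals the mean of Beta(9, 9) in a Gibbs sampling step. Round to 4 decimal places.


Mean of Beta(9, 9) = 0.5
P(X=0 | theta=0.5) = 0.5

0.5


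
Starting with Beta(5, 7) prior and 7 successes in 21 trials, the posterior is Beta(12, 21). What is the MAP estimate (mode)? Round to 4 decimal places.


The mode of Beta(a, b) when a > 1 and b > 1 is (a-1)/(a+b-2)
= (12 - 1) / (12 + 21 - 2)
= 11 / 31
= 0.3548

0.3548


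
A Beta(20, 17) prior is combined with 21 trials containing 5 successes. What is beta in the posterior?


In conjugate updating:
beta_posterior = beta_prior + (n - k)
= 17 + (21 - 5)
= 17 + 16 = 33

33


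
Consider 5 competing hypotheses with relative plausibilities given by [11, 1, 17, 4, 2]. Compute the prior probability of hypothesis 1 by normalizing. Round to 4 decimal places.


Sum of weights = 11 + 1 + 17 + 4 + 2 = 35
Normalized prior for H1 = 11 / 35
= 0.3143

0.3143


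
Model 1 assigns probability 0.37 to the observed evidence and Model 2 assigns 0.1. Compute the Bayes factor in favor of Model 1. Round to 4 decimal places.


BF = P(data|M1) / P(data|M2)
= 0.37 / 0.1 = 3.7

3.7


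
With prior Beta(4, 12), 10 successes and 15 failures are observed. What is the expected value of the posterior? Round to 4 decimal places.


Posterior = Beta(14, 27)
E[theta] = alpha/(alpha+beta)
= 14/41 = 0.3415

0.3415


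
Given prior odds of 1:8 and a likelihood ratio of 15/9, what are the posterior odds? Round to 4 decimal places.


Posterior odds = prior odds * LR
Prior odds = 1/8 = 0.125
LR = 15/9 = 1.6667
Posterior odds = 0.125 * 1.6667 = 0.2083

0.2083


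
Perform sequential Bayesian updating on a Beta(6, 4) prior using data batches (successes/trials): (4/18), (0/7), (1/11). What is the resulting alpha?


Accumulate successes: 5
Posterior alpha = prior alpha + sum of successes
= 6 + 5 = 11

11


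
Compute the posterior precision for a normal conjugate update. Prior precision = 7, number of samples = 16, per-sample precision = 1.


tau_post = tau_0 + n * tau
= 7 + 16 * 1 = 23

23


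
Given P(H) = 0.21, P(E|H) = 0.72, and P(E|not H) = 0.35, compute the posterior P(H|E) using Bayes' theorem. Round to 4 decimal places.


By Bayes' theorem: P(H|E) = P(E|H)*P(H) / P(E)
P(E) = P(E|H)*P(H) + P(E|not H)*P(not H)
P(E) = 0.72*0.21 + 0.35*0.79 = 0.4277
P(H|E) = 0.72*0.21 / 0.4277 = 0.3535

0.3535


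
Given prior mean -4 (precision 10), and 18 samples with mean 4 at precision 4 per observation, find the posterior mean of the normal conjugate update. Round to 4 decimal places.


The posterior mean is a precision-weighted average of prior and data.
Post. prec. = 10 + 72 = 82
Post. mean = (-40 + 288)/82 = 248/82 = 3.0244

3.0244


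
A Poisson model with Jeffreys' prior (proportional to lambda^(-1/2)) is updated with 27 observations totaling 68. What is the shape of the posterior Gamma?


Posterior = Gamma(0.5 + S, n)
= Gamma(0.5 + 68, 27)
Posterior shape = 0.5 + S = 0.5 + 68 = 68.5

68.5


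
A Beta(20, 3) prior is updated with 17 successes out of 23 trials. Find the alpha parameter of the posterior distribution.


In the Beta-Binomial conjugate update:
alpha_post = alpha_prior + successes
= 20 + 17
= 37

37


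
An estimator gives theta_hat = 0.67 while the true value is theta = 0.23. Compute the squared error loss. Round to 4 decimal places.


The squared error loss is (theta_hat - theta)^2
= (0.67 - 0.23)^2
= (0.44)^2 = 0.1936

0.1936


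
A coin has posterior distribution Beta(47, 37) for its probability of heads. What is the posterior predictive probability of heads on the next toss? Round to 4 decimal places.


Posterior predictive = E[theta] = alpha/(alpha+beta)
= 47/84
= 0.5595

0.5595


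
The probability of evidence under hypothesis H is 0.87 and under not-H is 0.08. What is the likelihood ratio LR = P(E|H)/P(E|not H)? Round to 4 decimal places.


LR = 0.87 / 0.08
= 10.875

10.875


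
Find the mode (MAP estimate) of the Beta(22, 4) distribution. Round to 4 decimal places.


For Beta(a,b) with a,b > 1:
Mode = (a-1)/(a+b-2) = (22-1)/(26-2)
= 21/24 = 0.875

0.875


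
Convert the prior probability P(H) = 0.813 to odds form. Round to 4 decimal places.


P(not H) = 1 - 0.813 = 0.187
Odds = 0.813 / 0.187 = 4.3476

4.3476


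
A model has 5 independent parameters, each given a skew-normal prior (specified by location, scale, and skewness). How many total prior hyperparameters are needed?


Each skew-normal prior needs 3 hyperparameters (location, scale, and skewness).
Total = 3 * 5 = 15

15


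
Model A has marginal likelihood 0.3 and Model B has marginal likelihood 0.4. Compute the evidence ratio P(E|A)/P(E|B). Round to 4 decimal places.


Evidence ratio = P(E|A) / P(E|B)
= 0.3 / 0.4
= 0.75

0.75


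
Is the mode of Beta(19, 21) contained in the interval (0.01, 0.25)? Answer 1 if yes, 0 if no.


Mode = (a-1)/(a+b-2) = 18/38 = 0.4737
Interval: (0.01, 0.25)
Contains mode? 0

0


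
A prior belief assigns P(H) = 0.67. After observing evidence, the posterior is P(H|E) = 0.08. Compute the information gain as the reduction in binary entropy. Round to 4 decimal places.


H(prior) = -0.67*log2(0.67) - 0.33*log2(0.33)
= 0.9149
H(post) = -0.08*log2(0.08) - 0.92*log2(0.92)
= 0.4022
IG = 0.9149 - 0.4022 = 0.5127

0.5127


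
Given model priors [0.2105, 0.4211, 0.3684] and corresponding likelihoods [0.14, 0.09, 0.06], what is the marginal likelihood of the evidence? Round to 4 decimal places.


P(E) = sum_i P(M_i) P(E|M_i)
= 0.0295 + 0.0379 + 0.0221
= 0.0895

0.0895


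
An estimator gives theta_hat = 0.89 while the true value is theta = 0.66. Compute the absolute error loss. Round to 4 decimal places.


The absolute error loss is |theta_hat - theta|
= |0.89 - 0.66|
= 0.23

0.23


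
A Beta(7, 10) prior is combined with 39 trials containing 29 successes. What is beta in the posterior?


In conjugate updating:
beta_posterior = beta_prior + (n - k)
= 10 + (39 - 29)
= 10 + 10 = 20

20


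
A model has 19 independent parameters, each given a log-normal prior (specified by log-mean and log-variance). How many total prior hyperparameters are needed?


Each log-normal prior needs 2 hyperparameters (log-mean and log-variance).
Total = 2 * 19 = 38

38


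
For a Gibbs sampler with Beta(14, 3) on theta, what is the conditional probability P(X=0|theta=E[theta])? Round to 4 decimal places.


E[theta] = 14/(14+3) = 0.8235
P(X=0|theta) = 1 - theta = 0.1765

0.1765


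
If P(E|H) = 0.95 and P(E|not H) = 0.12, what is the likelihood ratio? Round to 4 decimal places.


Likelihood ratio = P(E|H) / P(E|not H)
= 0.95 / 0.12
= 7.9167

7.9167


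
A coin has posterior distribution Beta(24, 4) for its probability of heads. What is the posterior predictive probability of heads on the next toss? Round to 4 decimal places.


Posterior predictive = E[theta] = alpha/(alpha+beta)
= 24/28
= 0.8571

0.8571


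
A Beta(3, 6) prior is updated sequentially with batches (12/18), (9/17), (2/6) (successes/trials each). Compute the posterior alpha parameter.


Sequential conjugate updating is equivalent to a single batch update.
Total successes across all batches = 23
alpha_posterior = alpha_prior + total_successes = 3 + 23
= 26

26


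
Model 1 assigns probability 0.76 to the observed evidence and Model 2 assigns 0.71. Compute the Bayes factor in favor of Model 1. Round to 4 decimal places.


BF = P(data|M1) / P(data|M2)
= 0.76 / 0.71 = 1.0704

1.0704


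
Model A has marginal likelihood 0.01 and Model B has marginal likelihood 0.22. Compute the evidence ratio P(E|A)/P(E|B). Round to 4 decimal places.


Evidence ratio = P(E|A) / P(E|B)
= 0.01 / 0.22
= 0.0455

0.0455


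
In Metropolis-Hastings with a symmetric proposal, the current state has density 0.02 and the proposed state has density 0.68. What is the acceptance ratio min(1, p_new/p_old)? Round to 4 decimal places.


Ratio = p_new / p_old = 0.68 / 0.02 = 34.0
Acceptance = min(1, 34.0) = 1.0

1.0


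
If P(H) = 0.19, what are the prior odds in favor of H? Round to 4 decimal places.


Prior odds = P(H) / (1 - P(H))
= 0.19 / 0.81
= 0.2346

0.2346


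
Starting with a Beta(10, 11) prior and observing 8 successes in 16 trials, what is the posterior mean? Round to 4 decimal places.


Posterior parameters: alpha = 10 + 8 = 18
beta = 11 + 8 = 19
Posterior mean = alpha / (alpha + beta) = 18 / 37
= 0.4865

0.4865


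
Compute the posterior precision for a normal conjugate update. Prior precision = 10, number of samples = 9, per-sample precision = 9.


tau_post = tau_0 + n * tau
= 10 + 9 * 9 = 91

91


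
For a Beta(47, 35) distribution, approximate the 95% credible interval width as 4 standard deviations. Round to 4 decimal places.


Variance of Beta(a,b) = ab / ((a+b)^2 * (a+b+1))
= 47*35 / ((82)^2 * 83)
= 0.0029
SD = sqrt(0.0029) = 0.0543
Width = 4 * SD = 0.2172

0.2172


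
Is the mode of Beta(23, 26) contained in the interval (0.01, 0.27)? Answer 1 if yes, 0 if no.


Mode = (a-1)/(a+b-2) = 22/47 = 0.4681
Interval: (0.01, 0.27)
Contains mode? 0

0


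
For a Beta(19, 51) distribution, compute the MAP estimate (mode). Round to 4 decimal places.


MAP = mode = (a-1)/(a+b-2)
= (19-1)/(19+51-2)
= 18/68 = 0.2647

0.2647


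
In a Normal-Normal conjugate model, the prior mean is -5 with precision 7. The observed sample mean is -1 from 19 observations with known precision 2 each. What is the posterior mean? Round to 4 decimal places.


Posterior precision = tau0 + n*tau = 7 + 19*2 = 45
Posterior mean = (tau0*mu0 + n*tau*xbar) / posterior_precision
= (7*-5 + 19*2*-1) / 45
= -73 / 45 = -1.6222

-1.6222


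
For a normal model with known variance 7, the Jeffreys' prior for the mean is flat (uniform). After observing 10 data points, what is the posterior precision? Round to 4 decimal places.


Jeffreys' prior for normal mean (known variance) is flat.
Prior precision = 0.
Posterior precision = prior_prec + n/sigma^2 = 0 + 10/7
= 1.4286

1.4286


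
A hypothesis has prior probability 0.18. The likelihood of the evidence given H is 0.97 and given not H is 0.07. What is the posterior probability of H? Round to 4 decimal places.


Using Bayes' theorem:
P(E) = 0.18 * 0.97 + 0.82 * 0.07
P(E) = 0.232
P(H|E) = (0.18 * 0.97) / 0.232 = 0.7526

0.7526


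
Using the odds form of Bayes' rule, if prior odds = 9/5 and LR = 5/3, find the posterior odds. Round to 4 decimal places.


Bayes' rule in odds form: posterior odds = prior odds * LR
= (9 * 5) / (5 * 3)
= 45/15 = 3.0

3.0


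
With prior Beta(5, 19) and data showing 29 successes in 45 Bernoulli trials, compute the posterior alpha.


Conjugate update: alpha_posterior = alpha_prior + k
= 5 + 29 = 34

34


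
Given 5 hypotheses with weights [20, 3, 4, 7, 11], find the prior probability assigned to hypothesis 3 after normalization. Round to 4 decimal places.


To normalize, divide each weight by the sum of all weights.
Sum = 45
Prior(H3) = 4/45 = 0.0889

0.0889


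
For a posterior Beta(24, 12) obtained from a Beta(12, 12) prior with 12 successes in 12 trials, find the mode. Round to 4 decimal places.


Mode = (alpha - 1) / (alpha + beta - 2)
= 23 / 34
= 0.6765

0.6765


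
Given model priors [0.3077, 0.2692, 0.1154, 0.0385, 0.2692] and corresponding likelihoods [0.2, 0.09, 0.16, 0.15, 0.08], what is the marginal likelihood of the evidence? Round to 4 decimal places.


P(E) = sum_i P(M_i) P(E|M_i)
= 0.0615 + 0.0242 + 0.0185 + 0.0058 + 0.0215
= 0.1315

0.1315


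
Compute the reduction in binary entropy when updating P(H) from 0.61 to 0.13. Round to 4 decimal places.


H_before = -p*log2(p) - (1-p)*log2(1-p) for p=0.61: 0.9648
H_after for p=0.13: 0.5574
Reduction = 0.9648 - 0.5574 = 0.4074

0.4074


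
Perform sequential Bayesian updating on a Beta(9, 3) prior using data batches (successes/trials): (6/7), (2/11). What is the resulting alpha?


Accumulate successes: 8
Posterior alpha = prior alpha + sum of successes
= 9 + 8 = 17

17
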